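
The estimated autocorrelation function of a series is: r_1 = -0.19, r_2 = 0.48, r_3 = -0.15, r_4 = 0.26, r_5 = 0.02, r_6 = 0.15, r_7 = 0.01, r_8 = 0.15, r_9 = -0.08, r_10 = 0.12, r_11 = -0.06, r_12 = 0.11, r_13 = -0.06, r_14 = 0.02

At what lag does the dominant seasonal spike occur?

The largest autocorrelation is r_2 = 0.48, with weaker echoes at lags 4 (0.26), 6 (0.15) and 8 (0.15); the remaining lags stay at or below 0.12.
The dominant spike at lag 2 indicates a seasonal period of 2.

2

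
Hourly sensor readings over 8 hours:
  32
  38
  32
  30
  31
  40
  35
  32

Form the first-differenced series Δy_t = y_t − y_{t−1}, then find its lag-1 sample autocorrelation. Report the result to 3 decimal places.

First differences Δy: 6, -6, -2, 1, 9, -5, -3
Mean of differences = 0.0000
Numerator Σ(Δy_t−Δȳ)(Δy_{t+1}−Δȳ) = -47.0000
Denominator Σ(Δy_t−Δȳ)² = 192.0000
r_1(Δy) = -47.0000 / 192.0000 = -0.245

-0.245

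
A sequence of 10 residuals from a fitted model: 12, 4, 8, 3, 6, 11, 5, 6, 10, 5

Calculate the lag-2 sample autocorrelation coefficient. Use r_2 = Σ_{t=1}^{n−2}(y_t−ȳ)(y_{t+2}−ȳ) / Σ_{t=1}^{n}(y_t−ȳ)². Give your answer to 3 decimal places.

Mean ȳ = (12 + 4 + 8 + 3 + 6 + 11 + 5 + 6 + 10 + 5)/10 = 7.0000
Numerator Σ_{t=1}^{8}(y_t−ȳ)(y_{t+2}−ȳ) = -6.0000
Denominator Σ(y_t−ȳ)² = 86.0000
r_2 = -6.0000 / 86.0000 = -0.070

-0.070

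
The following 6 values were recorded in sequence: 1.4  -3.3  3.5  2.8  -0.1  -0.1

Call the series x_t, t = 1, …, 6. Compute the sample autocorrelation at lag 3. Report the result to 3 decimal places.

Mean x̄ = (1.4 − 3.3 + 3.5 + 2.8 − 0.1 − 0.1)/6 = 0.7000
Deviations from mean: 0.7000, -4.0000, 2.8000, 2.1000, -0.8000, -0.8000
Numerator Σ_{t=1}^{3}(x_t−x̄)(x_{t+3}−x̄) = 2.4300
Denominator Σ(x_t−x̄)² = 30.0200
r_3 = 2.4300 / 30.0200 = 0.081

0.081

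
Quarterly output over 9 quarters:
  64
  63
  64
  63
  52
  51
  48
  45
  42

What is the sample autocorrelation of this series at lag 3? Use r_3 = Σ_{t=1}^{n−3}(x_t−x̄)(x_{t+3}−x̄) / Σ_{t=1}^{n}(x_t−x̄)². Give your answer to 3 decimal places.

0.060

Mean x̄ = (64 + 63 + 64 + 63 + 52 + 51 + 48 + 45 + 42)/9 = 54.6667
Σ(x_t−x̄)(x_{t+3}−x̄) = (77.7778) + (-22.2222) + (-34.2222) + (-55.5556) + (25.7778) + (46.4444) = 38.0000
Denominator Σ(x_t−x̄)² = 632.0000
r_3 = 38.0000 / 632.0000 = 0.060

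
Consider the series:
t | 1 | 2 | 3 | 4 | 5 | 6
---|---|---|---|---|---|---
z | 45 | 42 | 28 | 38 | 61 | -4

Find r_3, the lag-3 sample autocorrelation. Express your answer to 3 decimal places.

0.202

Mean z̄ = (45 + 42 + 28 + 38 + 61 − 4)/6 = 35.0000
Deviations from mean: 10.0000, 7.0000, -7.0000, 3.0000, 26.0000, -39.0000
Σ(z_t−z̄)(z_{t+3}−z̄) = (30.0000) + (182.0000) + (273.0000) = 485.0000
Denominator Σ(z_t−z̄)² = 2404.0000
r_3 = 485.0000 / 2404.0000 = 0.202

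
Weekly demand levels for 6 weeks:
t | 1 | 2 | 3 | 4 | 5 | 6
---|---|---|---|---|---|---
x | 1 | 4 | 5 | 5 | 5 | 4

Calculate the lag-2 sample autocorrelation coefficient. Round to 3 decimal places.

Mean x̄ = (1 + 4 + 5 + 5 + 5 + 4)/6 = 4.0000
Σ(x_t−x̄)(x_{t+2}−x̄) = (-3.0000) + (0.0000) + (1.0000) + (0.0000) = -2.0000
Denominator Σ(x_t−x̄)² = 12.0000
r_2 = -2.0000 / 12.0000 = -0.167

-0.167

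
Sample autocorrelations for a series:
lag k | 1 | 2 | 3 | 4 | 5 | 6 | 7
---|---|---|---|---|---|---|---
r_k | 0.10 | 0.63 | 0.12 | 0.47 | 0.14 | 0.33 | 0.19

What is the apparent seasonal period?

2

The largest autocorrelation is r_2 = 0.63, with weaker echoes at lags 4 (0.47) and 6 (0.33); the remaining lags stay at or below 0.19.
The dominant spike at lag 2 indicates a seasonal period of 2.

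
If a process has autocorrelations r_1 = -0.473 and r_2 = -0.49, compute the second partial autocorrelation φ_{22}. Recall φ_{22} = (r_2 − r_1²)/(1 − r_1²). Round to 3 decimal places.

-0.919

φ_{22} = (r_2 − r_1²) / (1 − r_1²)
r_1² = (-0.473)² = 0.223729
Numerator = -0.49 − 0.2237 = -0.7137; denominator = 1 − 0.2237 = 0.7763
φ_{22} = -0.7137 / 0.7763 = -0.919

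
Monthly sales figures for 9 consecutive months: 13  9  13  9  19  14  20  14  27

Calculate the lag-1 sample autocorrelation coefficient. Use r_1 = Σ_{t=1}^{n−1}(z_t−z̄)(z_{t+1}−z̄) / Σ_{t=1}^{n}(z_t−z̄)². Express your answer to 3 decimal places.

-0.044

Mean z̄ = (13 + 9 + 13 + 9 + 19 + 14 + 20 + 14 + 27)/9 = 15.3333
Numerator Σ_{t=1}^{8}(z_t−z̄)(z_{t+1}−z̄) = -11.7778
Denominator Σ(z_t−z̄)² = 266.0000
r_1 = -11.7778 / 266.0000 = -0.044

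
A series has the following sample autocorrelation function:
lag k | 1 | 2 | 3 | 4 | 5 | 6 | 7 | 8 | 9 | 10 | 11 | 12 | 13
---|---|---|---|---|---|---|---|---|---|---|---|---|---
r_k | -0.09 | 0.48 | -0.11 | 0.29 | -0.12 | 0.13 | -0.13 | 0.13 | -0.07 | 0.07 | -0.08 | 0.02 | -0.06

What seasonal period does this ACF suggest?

The largest autocorrelation is r_2 = 0.48, with a weaker echo at lag 4 (0.29); the remaining lags stay at or below 0.13.
The dominant spike at lag 2 indicates a seasonal period of 2.

2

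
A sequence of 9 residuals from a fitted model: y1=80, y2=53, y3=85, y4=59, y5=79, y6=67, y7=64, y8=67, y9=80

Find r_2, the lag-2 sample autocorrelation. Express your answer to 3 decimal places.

0.411

Mean ȳ = (80 + 53 + 85 + 59 + 79 + 67 + 64 + 67 + 80)/9 = 70.4444
Σ(y_t−ȳ)(y_{t+2}−ȳ) = (139.0864) + (199.6420) + (124.5309) + (39.4198) + (-55.1358) + (11.8642) + (-61.5802) = 397.8272
Denominator Σ(y_t−ȳ)² = 968.2222
r_2 = 397.8272 / 968.2222 = 0.411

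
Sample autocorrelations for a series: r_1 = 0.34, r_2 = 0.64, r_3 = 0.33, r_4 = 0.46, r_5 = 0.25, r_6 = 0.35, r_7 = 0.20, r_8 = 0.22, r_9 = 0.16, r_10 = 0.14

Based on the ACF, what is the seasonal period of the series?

The largest autocorrelation is r_2 = 0.64, with weaker echoes at lags 4 (0.46) and 6 (0.35); the remaining lags stay at or below 0.34.
The dominant spike at lag 2 indicates a seasonal period of 2.

2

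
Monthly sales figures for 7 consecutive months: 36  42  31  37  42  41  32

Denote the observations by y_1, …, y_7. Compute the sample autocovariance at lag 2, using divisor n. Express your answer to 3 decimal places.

-6.983

Mean ȳ = (36 + 42 + 31 + 37 + 42 + 41 + 32)/7 = 37.2857
Σ_{t=1}^{5}(y_t−ȳ)(y_{t+2}−ȳ) = -48.8776
γ_2 = -48.8776 / 7 = -6.983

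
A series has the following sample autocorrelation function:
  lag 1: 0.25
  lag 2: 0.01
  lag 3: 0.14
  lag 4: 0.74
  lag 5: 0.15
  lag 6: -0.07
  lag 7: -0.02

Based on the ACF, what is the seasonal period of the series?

The largest autocorrelation is r_4 = 0.74; the remaining lags stay at or below 0.25. The elevated value at lag 1 (0.25), dropping to 0.01 at lag 2, reflects decaying short-term dependence rather than seasonality.
The dominant spike at lag 4 indicates a seasonal period of 4.

4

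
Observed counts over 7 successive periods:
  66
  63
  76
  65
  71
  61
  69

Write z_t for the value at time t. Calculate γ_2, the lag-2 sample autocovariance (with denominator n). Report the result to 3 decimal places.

7.385

Mean z̄ = (66 + 63 + 76 + 65 + 71 + 61 + 69)/7 = 67.2857
Σ_{t=1}^{5}(z_t−z̄)(z_{t+2}−z̄) = 51.6939
γ_2 = 51.6939 / 7 = 7.385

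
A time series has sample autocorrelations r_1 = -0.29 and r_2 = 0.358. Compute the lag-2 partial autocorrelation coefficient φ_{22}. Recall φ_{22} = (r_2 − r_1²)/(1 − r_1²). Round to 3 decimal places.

0.299

φ_{22} = (r_2 − r_1²) / (1 − r_1²)
r_1² = (-0.29)² = 0.0841
Numerator = 0.358 − 0.0841 = 0.2739; denominator = 1 − 0.0841 = 0.9159
φ_{22} = 0.2739 / 0.9159 = 0.299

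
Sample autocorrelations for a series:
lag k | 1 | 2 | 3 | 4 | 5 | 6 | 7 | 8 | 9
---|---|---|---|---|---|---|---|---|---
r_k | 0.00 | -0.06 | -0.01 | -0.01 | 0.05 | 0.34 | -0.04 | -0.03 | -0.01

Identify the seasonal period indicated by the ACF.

The largest autocorrelation is r_6 = 0.34; the remaining lags stay at or below 0.05.
The dominant spike at lag 6 indicates a seasonal period of 6.

6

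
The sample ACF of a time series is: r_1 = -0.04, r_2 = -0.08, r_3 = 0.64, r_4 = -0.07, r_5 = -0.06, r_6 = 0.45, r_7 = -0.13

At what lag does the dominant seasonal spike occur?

3

The largest autocorrelation is r_3 = 0.64, with a weaker echo at lag 6 (0.45); the remaining lags stay at or below -0.04.
The dominant spike at lag 3 indicates a seasonal period of 3.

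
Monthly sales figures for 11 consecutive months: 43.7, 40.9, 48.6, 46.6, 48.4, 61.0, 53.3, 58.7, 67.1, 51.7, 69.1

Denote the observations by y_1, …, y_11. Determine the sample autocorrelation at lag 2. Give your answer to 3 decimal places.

0.401

Mean ȳ = (43.7 + 40.9 + 48.6 + 46.6 + 48.4 + 61.0 + 53.3 + 58.7 + 67.1 + 51.7 + 69.1)/11 = 53.5545
Numerator Σ_{t=1}^{9}(y_t−ȳ)(y_{t+2}−ȳ) = 347.7922
Denominator Σ(y_t−ȳ)² = 867.2873
r_2 = 347.7922 / 867.2873 = 0.401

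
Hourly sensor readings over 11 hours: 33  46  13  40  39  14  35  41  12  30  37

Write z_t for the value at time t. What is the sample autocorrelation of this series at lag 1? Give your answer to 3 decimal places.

Mean z̄ = (33 + 46 + 13 + 40 + 39 + 14 + 35 + 41 + 12 + 30 + 37)/11 = 30.9091
Numerator Σ_{t=1}^{10}(z_t−z̄)(z_{t+1}−z̄) = -671.8264
Denominator Σ(z_t−z̄)² = 1500.9091
r_1 = -671.8264 / 1500.9091 = -0.448

-0.448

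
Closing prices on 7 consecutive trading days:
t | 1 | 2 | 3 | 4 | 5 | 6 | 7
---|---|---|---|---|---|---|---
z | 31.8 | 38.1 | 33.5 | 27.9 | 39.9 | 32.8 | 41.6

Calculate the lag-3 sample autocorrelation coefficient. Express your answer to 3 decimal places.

-0.035

Mean z̄ = (31.8 + 38.1 + 33.5 + 27.9 + 39.9 + 32.8 + 41.6)/7 = 35.0857
Deviations from mean: -3.2857, 3.0143, -1.5857, -7.1857, 4.8143, -2.2857, 6.5143
Σ(z_t−z̄)(z_{t+3}−z̄) = (23.6102) + (14.5116) + (3.6245) + (-46.8098) = -5.0635
Denominator Σ(z_t−z̄)² = 144.8686
r_3 = -5.0635 / 144.8686 = -0.035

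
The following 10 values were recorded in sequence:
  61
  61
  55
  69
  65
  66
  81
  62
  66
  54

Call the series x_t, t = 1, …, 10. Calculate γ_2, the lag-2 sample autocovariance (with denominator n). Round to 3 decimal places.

Mean x̄ = (61 + 61 + 55 + 69 + 65 + 66 + 81 + 62 + 66 + 54)/10 = 64.0000
Σ_{t=1}^{8}(x_t−x̄)(x_{t+2}−x̄) = 80.0000
γ_2 = 80.0000 / 10 = 8.000

8.000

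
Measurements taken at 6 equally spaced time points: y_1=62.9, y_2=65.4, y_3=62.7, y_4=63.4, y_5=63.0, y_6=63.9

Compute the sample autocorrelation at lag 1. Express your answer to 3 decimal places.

-0.550

Mean ȳ = (62.9 + 65.4 + 62.7 + 63.4 + 63.0 + 63.9)/6 = 63.5500
Deviations from mean: -0.6500, 1.8500, -0.8500, -0.1500, -0.5500, 0.3500
Numerator Σ_{t=1}^{5}(y_t−ȳ)(y_{t+1}−ȳ) = -2.7575
Denominator Σ(y_t−ȳ)² = 5.0150
r_1 = -2.7575 / 5.0150 = -0.550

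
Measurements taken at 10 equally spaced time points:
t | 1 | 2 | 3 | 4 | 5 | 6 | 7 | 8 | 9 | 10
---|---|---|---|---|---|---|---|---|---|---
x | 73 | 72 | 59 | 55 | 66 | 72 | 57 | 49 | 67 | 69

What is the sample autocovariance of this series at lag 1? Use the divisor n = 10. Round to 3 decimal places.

9.249

Mean x̄ = (73 + 72 + 59 + 55 + 66 + 72 + 57 + 49 + 67 + 69)/10 = 63.9000
Σ_{t=1}^{9}(x_t−x̄)(x_{t+1}−x̄) = 92.4900
γ_1 = 92.4900 / 10 = 9.249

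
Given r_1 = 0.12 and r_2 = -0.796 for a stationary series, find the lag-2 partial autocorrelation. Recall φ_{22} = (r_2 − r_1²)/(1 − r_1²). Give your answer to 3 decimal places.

-0.822

φ_{22} = (r_2 − r_1²) / (1 − r_1²)
r_1² = (0.12)² = 0.0144
Numerator = -0.796 − 0.0144 = -0.8104; denominator = 1 − 0.0144 = 0.9856
φ_{22} = -0.8104 / 0.9856 = -0.822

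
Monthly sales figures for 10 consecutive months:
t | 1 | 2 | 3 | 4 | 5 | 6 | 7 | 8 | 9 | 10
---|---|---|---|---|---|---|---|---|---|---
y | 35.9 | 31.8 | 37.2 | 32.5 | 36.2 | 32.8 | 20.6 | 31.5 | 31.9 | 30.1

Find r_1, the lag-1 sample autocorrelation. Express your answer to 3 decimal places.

0.016

Mean ȳ = (35.9 + 31.8 + 37.2 + 32.5 + 36.2 + 32.8 + 20.6 + 31.5 + 31.9 + 30.1)/10 = 32.0500
Numerator Σ_{t=1}^{9}(y_t−ȳ)(y_{t+1}−ȳ) = 3.1325
Denominator Σ(y_t−ȳ)² = 194.6250
r_1 = 3.1325 / 194.6250 = 0.016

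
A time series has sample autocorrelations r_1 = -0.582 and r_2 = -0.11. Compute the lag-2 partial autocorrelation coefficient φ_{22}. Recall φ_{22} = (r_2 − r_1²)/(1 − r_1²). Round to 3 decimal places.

-0.679

φ_{22} = (r_2 − r_1²) / (1 − r_1²)
r_1² = (-0.582)² = 0.338724
Numerator = -0.11 − 0.3387 = -0.4487; denominator = 1 − 0.3387 = 0.6613
φ_{22} = -0.4487 / 0.6613 = -0.679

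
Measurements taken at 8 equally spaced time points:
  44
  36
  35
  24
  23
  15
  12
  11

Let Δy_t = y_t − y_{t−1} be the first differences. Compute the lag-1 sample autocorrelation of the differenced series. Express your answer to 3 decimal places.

-0.667

First differences Δy: -8, -1, -11, -1, -8, -3, -1
Mean of differences = -4.7143
Numerator Σ(Δy_t−Δȳ)(Δy_{t+1}−Δȳ) = -70.3673
Denominator Σ(Δy_t−Δȳ)² = 105.4286
r_1(Δy) = -70.3673 / 105.4286 = -0.667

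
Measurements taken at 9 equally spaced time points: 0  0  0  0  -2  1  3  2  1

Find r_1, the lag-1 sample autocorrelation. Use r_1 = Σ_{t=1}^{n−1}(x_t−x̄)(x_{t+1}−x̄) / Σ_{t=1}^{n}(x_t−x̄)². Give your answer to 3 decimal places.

Mean x̄ = (0 + 0 + 0 + 0 − 2 + 1 + 3 + 2 + 1)/9 = 0.5556
Numerator Σ_{t=1}^{8}(x_t−x̄)(x_{t+1}−x̄) = 6.4691
Denominator Σ(x_t−x̄)² = 16.2222
r_1 = 6.4691 / 16.2222 = 0.399

0.399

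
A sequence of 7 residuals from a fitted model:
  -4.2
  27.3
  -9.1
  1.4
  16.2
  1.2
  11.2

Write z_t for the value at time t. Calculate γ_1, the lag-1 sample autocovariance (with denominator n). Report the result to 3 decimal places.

Mean z̄ = (-4.2 + 27.3 − 9.1 + 1.4 + 16.2 + 1.2 + 11.2)/7 = 6.2857
Σ_{t=1}^{6}(z_t−z̄)(z_{t+1}−z̄) = -592.3516
γ_1 = -592.3516 / 7 = -84.622

-84.622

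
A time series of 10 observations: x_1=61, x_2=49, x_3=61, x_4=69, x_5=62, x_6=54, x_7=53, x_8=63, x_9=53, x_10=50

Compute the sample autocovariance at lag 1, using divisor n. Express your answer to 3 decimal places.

1.675

Mean x̄ = (61 + 49 + 61 + 69 + 62 + 54 + 53 + 63 + 53 + 50)/10 = 57.5000
Σ_{t=1}^{9}(x_t−x̄)(x_{t+1}−x̄) = 16.7500
γ_1 = 16.7500 / 10 = 1.675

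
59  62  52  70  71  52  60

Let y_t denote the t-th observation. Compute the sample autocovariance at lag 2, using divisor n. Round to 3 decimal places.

Mean ȳ = (59 + 62 + 52 + 70 + 71 + 52 + 60)/7 = 60.8571
Σ_{t=1}^{5}(y_t−ȳ)(y_{t+2}−ȳ) = -152.6122
γ_2 = -152.6122 / 7 = -21.802

-21.802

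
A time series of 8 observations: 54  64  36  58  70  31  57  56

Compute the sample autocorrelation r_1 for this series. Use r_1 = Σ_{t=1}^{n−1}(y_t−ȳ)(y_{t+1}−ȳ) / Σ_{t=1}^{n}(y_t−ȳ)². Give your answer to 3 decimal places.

-0.507

Mean ȳ = (54 + 64 + 36 + 58 + 70 + 31 + 57 + 56)/8 = 53.2500
Deviations from mean: 0.7500, 10.7500, -17.2500, 4.7500, 16.7500, -22.2500, 3.7500, 2.7500
Numerator Σ_{t=1}^{7}(y_t−ȳ)(y_{t+1}−ȳ) = -625.5625
Denominator Σ(y_t−ȳ)² = 1233.5000
r_1 = -625.5625 / 1233.5000 = -0.507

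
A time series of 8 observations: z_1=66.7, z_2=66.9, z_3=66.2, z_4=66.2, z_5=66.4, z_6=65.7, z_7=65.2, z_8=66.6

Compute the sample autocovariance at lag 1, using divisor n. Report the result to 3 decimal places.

0.046

Mean z̄ = (66.7 + 66.9 + 66.2 + 66.2 + 66.4 + 65.7 + 65.2 + 66.6)/8 = 66.2375
Deviations: 0.4625, 0.6625, -0.0375, -0.0375, 0.1625, -0.5375, -1.0375, 0.3625
Σ_{t=1}^{7}(z_t−z̄)(z_{t+1}−z̄) = 0.3711
γ_1 = 0.3711 / 8 = 0.046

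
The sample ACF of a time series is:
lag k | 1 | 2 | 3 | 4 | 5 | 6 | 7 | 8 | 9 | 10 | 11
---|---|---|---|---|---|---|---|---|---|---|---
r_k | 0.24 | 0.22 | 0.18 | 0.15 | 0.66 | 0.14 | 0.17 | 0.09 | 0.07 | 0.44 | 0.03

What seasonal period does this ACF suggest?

5

The largest autocorrelation is r_5 = 0.66, with a weaker echo at lag 10 (0.44); the remaining lags stay at or below 0.24. The elevated value at lag 1 (0.24), dropping to 0.22 at lag 2, reflects decaying short-term dependence rather than seasonality.
The dominant spike at lag 5 indicates a seasonal period of 5.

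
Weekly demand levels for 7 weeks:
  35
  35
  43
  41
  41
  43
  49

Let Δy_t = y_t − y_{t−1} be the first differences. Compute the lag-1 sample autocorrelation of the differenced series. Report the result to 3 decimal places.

-0.373

First differences Δy: 0, 8, -2, 0, 2, 6
Mean of differences = 2.3333
Numerator Σ(Δy_t−Δȳ)(Δy_{t+1}−Δȳ) = -28.1111
Denominator Σ(Δy_t−Δȳ)² = 75.3333
r_1(Δy) = -28.1111 / 75.3333 = -0.373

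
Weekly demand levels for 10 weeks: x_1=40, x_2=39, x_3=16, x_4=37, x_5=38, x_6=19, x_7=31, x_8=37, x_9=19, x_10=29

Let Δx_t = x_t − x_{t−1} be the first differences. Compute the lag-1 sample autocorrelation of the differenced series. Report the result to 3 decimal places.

-0.482

First differences Δx: -1, -23, 21, 1, -19, 12, 6, -18, 10
Mean of differences = -1.2222
Numerator Σ(Δx_t−Δx̄)(Δx_{t+1}−Δx̄) = -927.9383
Denominator Σ(Δx_t−Δx̄)² = 1923.5556
r_1(Δx) = -927.9383 / 1923.5556 = -0.482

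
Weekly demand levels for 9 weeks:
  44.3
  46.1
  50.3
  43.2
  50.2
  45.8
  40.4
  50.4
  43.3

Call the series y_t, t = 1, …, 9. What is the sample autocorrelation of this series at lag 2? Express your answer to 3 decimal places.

0.017

Mean ȳ = (44.3 + 46.1 + 50.3 + 43.2 + 50.2 + 45.8 + 40.4 + 50.4 + 43.3)/9 = 46.0000
Σ(y_t−ȳ)(y_{t+2}−ȳ) = (-7.3100) + (-0.2800) + (18.0600) + (0.5600) + (-23.5200) + (-0.8800) + (15.1200) = 1.7500
Denominator Σ(y_t−ȳ)² = 104.9200
r_2 = 1.7500 / 104.9200 = 0.017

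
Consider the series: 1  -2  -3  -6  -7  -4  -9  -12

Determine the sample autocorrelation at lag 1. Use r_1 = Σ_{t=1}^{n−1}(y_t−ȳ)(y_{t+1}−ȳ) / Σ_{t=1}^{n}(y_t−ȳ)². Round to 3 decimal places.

0.382

Mean ȳ = (1 − 2 − 3 − 6 − 7 − 4 − 9 − 12)/8 = -5.2500
Deviations from mean: 6.2500, 3.2500, 2.2500, -0.7500, -1.7500, 1.2500, -3.7500, -6.7500
Numerator Σ_{t=1}^{7}(y_t−ȳ)(y_{t+1}−ȳ) = 45.6875
Denominator Σ(y_t−ȳ)² = 119.5000
r_1 = 45.6875 / 119.5000 = 0.382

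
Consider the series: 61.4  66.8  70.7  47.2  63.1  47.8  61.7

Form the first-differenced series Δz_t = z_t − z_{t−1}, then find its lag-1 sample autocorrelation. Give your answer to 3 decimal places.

First differences Δz: 5.4, 3.9, -23.5, 15.9, -15.3, 13.9
Mean of differences = 0.0500
Numerator Σ(Δz_t−Δz̄)(Δz_{t+1}−Δz̄) = -899.2325
Denominator Σ(Δz_t−Δz̄)² = 1276.7150
r_1(Δz) = -899.2325 / 1276.7150 = -0.704

-0.704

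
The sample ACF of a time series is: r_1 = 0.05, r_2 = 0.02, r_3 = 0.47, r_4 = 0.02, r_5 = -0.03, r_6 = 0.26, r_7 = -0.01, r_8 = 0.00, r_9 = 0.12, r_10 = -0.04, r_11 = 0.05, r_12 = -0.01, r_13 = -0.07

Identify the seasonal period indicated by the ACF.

The largest autocorrelation is r_3 = 0.47, with a weaker echo at lag 6 (0.26); the remaining lags stay at or below 0.12.
The dominant spike at lag 3 indicates a seasonal period of 3.

3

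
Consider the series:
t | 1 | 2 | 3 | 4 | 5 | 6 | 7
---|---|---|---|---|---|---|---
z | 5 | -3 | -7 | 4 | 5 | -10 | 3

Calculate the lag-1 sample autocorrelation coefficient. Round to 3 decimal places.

-0.375

Mean z̄ = (5 − 3 − 7 + 4 + 5 − 10 + 3)/7 = -0.4286
Deviations from mean: 5.4286, -2.5714, -6.5714, 4.4286, 5.4286, -9.5714, 3.4286
Numerator Σ_{t=1}^{6}(z_t−z̄)(z_{t+1}−z̄) = -86.8980
Denominator Σ(z_t−z̄)² = 231.7143
r_1 = -86.8980 / 231.7143 = -0.375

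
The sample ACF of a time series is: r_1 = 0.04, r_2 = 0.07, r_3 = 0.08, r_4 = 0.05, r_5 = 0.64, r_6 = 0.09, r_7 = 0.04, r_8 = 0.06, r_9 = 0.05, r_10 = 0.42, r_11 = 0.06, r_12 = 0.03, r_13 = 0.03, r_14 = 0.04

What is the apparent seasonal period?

5

The largest autocorrelation is r_5 = 0.64, with a weaker echo at lag 10 (0.42); the remaining lags stay at or below 0.09.
The dominant spike at lag 5 indicates a seasonal period of 5.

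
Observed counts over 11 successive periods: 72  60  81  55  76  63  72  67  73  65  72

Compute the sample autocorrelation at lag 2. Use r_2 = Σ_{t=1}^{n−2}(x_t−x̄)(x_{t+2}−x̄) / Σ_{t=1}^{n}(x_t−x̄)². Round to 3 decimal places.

Mean x̄ = (72 + 60 + 81 + 55 + 76 + 63 + 72 + 67 + 73 + 65 + 72)/11 = 68.7273
Numerator Σ_{t=1}^{9}(x_t−x̄)(x_{t+2}−x̄) = 395.9421
Denominator Σ(x_t−x̄)² = 568.1818
r_2 = 395.9421 / 568.1818 = 0.697

0.697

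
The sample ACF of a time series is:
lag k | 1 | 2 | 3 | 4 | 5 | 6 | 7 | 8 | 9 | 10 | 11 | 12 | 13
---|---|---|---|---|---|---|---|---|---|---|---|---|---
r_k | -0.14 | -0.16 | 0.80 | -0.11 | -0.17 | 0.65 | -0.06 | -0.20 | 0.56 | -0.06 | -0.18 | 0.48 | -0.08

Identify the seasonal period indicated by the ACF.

3

The largest autocorrelation is r_3 = 0.80, with weaker echoes at lags 6 (0.65), 9 (0.56) and 12 (0.48); the remaining lags stay at or below -0.06.
The dominant spike at lag 3 indicates a seasonal period of 3.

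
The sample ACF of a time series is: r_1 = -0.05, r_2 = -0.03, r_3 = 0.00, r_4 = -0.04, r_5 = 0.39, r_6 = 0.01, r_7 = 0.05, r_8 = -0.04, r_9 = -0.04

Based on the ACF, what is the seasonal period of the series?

5

The largest autocorrelation is r_5 = 0.39; the remaining lags stay at or below 0.05.
The dominant spike at lag 5 indicates a seasonal period of 5.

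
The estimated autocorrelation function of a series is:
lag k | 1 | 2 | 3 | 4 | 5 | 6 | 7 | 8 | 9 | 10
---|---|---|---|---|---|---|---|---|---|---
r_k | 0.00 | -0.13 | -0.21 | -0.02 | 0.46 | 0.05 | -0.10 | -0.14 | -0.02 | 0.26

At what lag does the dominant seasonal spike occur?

5

The largest autocorrelation is r_5 = 0.46, with a weaker echo at lag 10 (0.26); the remaining lags stay at or below 0.05.
The dominant spike at lag 5 indicates a seasonal period of 5.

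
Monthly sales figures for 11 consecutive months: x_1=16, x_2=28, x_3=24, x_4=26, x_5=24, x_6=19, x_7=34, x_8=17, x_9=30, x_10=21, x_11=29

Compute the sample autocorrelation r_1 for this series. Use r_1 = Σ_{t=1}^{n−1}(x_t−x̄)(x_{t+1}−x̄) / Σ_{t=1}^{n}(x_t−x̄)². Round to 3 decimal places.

-0.703

Mean x̄ = (16 + 28 + 24 + 26 + 24 + 19 + 34 + 17 + 30 + 21 + 29)/11 = 24.3636
Numerator Σ_{t=1}^{10}(x_t−x̄)(x_{t+1}−x̄) = -229.6777
Denominator Σ(x_t−x̄)² = 326.5455
r_1 = -229.6777 / 326.5455 = -0.703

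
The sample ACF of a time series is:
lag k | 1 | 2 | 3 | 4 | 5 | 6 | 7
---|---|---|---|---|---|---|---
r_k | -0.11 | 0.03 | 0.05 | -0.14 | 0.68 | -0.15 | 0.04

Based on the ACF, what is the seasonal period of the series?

The largest autocorrelation is r_5 = 0.68; the remaining lags stay at or below 0.05.
The dominant spike at lag 5 indicates a seasonal period of 5.

5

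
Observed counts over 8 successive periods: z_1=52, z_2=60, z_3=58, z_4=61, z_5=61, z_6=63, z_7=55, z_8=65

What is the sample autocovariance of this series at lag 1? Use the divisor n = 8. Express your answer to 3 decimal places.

-4.955

Mean z̄ = (52 + 60 + 58 + 61 + 61 + 63 + 55 + 65)/8 = 59.3750
Deviations: -7.3750, 0.6250, -1.3750, 1.6250, 1.6250, 3.6250, -4.3750, 5.6250
Σ_{t=1}^{7}(z_t−z̄)(z_{t+1}−z̄) = -39.6406
γ_1 = -39.6406 / 8 = -4.955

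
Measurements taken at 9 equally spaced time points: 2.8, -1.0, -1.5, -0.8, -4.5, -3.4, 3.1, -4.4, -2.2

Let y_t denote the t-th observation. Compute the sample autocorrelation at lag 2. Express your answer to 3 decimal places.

Mean ȳ = (2.8 − 1.0 − 1.5 − 0.8 − 4.5 − 3.4 + 3.1 − 4.4 − 2.2)/9 = -1.3222
Numerator Σ_{t=1}^{7}(y_t−ȳ)(y_{t+2}−ȳ) = -12.6243
Denominator Σ(y_t−ȳ)² = 61.6156
r_2 = -12.6243 / 61.6156 = -0.205

-0.205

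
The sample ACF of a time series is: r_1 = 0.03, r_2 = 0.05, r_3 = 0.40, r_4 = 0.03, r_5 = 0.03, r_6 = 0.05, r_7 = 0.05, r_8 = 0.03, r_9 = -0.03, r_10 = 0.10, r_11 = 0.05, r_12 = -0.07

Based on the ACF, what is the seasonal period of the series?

3

The largest autocorrelation is r_3 = 0.40; the remaining lags stay at or below 0.10.
The dominant spike at lag 3 indicates a seasonal period of 3.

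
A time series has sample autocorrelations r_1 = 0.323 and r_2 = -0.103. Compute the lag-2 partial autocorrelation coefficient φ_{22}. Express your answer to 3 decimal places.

φ_{22} = (r_2 − r_1²) / (1 − r_1²)
r_1² = (0.323)² = 0.104329
Numerator = -0.103 − 0.1043 = -0.2073; denominator = 1 − 0.1043 = 0.8957
φ_{22} = -0.2073 / 0.8957 = -0.231

-0.231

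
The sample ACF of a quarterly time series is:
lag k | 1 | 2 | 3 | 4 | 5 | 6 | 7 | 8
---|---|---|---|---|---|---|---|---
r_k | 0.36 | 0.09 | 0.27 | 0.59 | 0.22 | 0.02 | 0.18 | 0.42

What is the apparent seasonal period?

The largest autocorrelation is r_4 = 0.59, with a weaker echo at lag 8 (0.42); the remaining lags stay at or below 0.36. The elevated value at lag 1 (0.36), dropping to 0.09 at lag 2, reflects decaying short-term dependence rather than seasonality.
The dominant spike at lag 4 indicates a seasonal period of 4.

4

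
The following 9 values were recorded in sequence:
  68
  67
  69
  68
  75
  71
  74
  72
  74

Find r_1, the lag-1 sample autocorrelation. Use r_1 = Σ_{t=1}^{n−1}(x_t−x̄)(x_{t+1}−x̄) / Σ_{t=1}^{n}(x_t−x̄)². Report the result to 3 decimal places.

Mean x̄ = (68 + 67 + 69 + 68 + 75 + 71 + 74 + 72 + 74)/9 = 70.8889
Numerator Σ_{t=1}^{8}(x_t−x̄)(x_{t+1}−x̄) = 19.8765
Denominator Σ(x_t−x̄)² = 72.8889
r_1 = 19.8765 / 72.8889 = 0.273

0.273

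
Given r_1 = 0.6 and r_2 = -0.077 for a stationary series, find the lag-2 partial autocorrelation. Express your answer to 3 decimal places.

-0.683

φ_{22} = (r_2 − r_1²) / (1 − r_1²)
r_1² = (0.6)² = 0.36
Numerator = -0.077 − 0.3600 = -0.4370; denominator = 1 − 0.3600 = 0.6400
φ_{22} = -0.4370 / 0.6400 = -0.683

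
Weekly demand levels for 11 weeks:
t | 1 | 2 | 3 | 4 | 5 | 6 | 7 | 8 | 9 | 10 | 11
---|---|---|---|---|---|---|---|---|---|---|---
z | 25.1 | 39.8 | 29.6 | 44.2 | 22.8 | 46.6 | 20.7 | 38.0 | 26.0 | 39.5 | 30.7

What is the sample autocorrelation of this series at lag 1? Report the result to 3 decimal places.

-0.857

Mean z̄ = (25.1 + 39.8 + 29.6 + 44.2 + 22.8 + 46.6 + 20.7 + 38.0 + 26.0 + 39.5 + 30.7)/11 = 33.0000
Numerator Σ_{t=1}^{10}(z_t−z̄)(z_{t+1}−z̄) = -692.1100
Denominator Σ(z_t−z̄)² = 807.4800
r_1 = -692.1100 / 807.4800 = -0.857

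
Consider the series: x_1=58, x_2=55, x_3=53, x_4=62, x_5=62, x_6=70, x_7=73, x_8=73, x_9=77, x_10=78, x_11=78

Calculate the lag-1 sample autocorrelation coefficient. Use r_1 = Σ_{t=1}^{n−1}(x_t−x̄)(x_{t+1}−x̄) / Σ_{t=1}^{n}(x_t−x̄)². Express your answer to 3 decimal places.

Mean x̄ = (58 + 55 + 53 + 62 + 62 + 70 + 73 + 73 + 77 + 78 + 78)/11 = 67.1818
Numerator Σ_{t=1}^{10}(x_t−x̄)(x_{t+1}−x̄) = 700.9669
Denominator Σ(x_t−x̄)² = 893.6364
r_1 = 700.9669 / 893.6364 = 0.784

0.784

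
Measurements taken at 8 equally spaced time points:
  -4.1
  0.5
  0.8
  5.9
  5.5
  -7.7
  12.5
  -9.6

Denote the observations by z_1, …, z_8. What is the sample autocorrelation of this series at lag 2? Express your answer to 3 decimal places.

Mean z̄ = (-4.1 + 0.5 + 0.8 + 5.9 + 5.5 − 7.7 + 12.5 − 9.6)/8 = 0.4750
Σ(z_t−z̄)(z_{t+2}−z̄) = (-1.4869) + (0.1356) + (1.6331) + (-44.3494) + (60.4256) + (82.3631) = 98.7213
Denominator Σ(z_t−z̄)² = 388.6550
r_2 = 98.7213 / 388.6550 = 0.254

0.254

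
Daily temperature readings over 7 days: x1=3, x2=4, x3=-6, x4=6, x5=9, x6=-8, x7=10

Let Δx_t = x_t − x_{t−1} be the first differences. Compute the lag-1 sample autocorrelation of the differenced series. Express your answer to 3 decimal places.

-0.510

First differences Δx: 1, -10, 12, 3, -17, 18
Mean of differences = 1.1667
Numerator Σ(Δx_t−Δx̄)(Δx_{t+1}−Δx̄) = -438.3611
Denominator Σ(Δx_t−Δx̄)² = 858.8333
r_1(Δx) = -438.3611 / 858.8333 = -0.510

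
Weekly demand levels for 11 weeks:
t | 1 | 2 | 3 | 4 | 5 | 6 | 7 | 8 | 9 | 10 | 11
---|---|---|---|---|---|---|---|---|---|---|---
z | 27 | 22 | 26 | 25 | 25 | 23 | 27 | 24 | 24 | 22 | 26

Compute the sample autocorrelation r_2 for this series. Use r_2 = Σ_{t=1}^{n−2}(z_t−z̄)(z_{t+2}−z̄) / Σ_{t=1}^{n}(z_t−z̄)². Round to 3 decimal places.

0.104

Mean z̄ = (27 + 22 + 26 + 25 + 25 + 23 + 27 + 24 + 24 + 22 + 26)/11 = 24.6364
Numerator Σ_{t=1}^{9}(z_t−z̄)(z_{t+2}−z̄) = 3.3719
Denominator Σ(z_t−z̄)² = 32.5455
r_2 = 3.3719 / 32.5455 = 0.104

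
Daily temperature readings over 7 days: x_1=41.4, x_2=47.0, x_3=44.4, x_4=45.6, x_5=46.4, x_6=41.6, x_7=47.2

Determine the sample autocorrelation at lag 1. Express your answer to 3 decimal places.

Mean x̄ = (41.4 + 47.0 + 44.4 + 45.6 + 46.4 + 41.6 + 47.2)/7 = 44.8000
Deviations from mean: -3.4000, 2.2000, -0.4000, 0.8000, 1.6000, -3.2000, 2.4000
Σ(x_t−x̄)(x_{t+1}−x̄) = (-7.4800) + (-0.8800) + (-0.3200) + (1.2800) + (-5.1200) + (-7.6800) = -20.2000
Denominator Σ(x_t−x̄)² = 35.7600
r_1 = -20.2000 / 35.7600 = -0.565

-0.565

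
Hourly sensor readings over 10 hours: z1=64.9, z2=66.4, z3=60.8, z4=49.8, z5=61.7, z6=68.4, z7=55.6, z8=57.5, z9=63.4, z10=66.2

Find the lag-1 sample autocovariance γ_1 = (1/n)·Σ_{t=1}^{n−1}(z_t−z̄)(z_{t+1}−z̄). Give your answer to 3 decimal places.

0.443

Mean z̄ = (64.9 + 66.4 + 60.8 + 49.8 + 61.7 + 68.4 + 55.6 + 57.5 + 63.4 + 66.2)/10 = 61.4700
Σ_{t=1}^{9}(z_t−z̄)(z_{t+1}−z̄) = 4.4271
γ_1 = 4.4271 / 10 = 0.443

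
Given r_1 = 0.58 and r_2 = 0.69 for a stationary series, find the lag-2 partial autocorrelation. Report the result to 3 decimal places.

φ_{22} = (r_2 − r_1²) / (1 − r_1²)
r_1² = (0.58)² = 0.3364
Numerator = 0.69 − 0.3364 = 0.3536; denominator = 1 − 0.3364 = 0.6636
φ_{22} = 0.3536 / 0.6636 = 0.533

0.533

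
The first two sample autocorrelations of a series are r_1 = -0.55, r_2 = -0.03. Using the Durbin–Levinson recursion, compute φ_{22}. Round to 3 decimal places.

φ_{22} = (r_2 − r_1²) / (1 − r_1²)
r_1² = (-0.55)² = 0.3025
Numerator = -0.03 − 0.3025 = -0.3325; denominator = 1 − 0.3025 = 0.6975
φ_{22} = -0.3325 / 0.6975 = -0.477

-0.477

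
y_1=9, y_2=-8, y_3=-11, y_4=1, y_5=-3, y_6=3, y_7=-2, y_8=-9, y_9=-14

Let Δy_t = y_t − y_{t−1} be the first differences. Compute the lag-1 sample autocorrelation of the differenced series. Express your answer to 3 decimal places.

First differences Δy: -17, -3, 12, -4, 6, -5, -7, -5
Mean of differences = -2.8750
Numerator Σ(Δy_t−Δȳ)(Δy_{t+1}−Δȳ) = -28.1406
Denominator Σ(Δy_t−Δȳ)² = 526.8750
r_1(Δy) = -28.1406 / 526.8750 = -0.053

-0.053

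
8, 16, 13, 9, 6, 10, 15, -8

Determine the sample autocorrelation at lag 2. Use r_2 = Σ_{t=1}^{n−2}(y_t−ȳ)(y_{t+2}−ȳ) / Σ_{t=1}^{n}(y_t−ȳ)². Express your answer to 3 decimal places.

Mean ȳ = (8 + 16 + 13 + 9 + 6 + 10 + 15 − 8)/8 = 8.6250
Σ(y_t−ȳ)(y_{t+2}−ȳ) = (-2.7344) + (2.7656) + (-11.4844) + (0.5156) + (-16.7344) + (-22.8594) = -50.5313
Denominator Σ(y_t−ȳ)² = 399.8750
r_2 = -50.5313 / 399.8750 = -0.126

-0.126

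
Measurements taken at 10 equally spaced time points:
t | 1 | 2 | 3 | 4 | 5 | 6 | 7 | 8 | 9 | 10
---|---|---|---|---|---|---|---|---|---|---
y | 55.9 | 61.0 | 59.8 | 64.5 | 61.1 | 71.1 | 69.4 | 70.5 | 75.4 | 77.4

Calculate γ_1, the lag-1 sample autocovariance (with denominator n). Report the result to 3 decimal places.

Mean ȳ = (55.9 + 61.0 + 59.8 + 64.5 + 61.1 + 71.1 + 69.4 + 70.5 + 75.4 + 77.4)/10 = 66.6100
Σ_{t=1}^{9}(y_t−ȳ)(y_{t+1}−ȳ) = 251.9599
γ_1 = 251.9599 / 10 = 25.196

25.196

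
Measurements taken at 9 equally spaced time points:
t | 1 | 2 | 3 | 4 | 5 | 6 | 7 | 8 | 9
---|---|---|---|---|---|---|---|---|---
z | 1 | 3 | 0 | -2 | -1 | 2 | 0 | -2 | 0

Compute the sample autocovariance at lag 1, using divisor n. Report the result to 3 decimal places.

0.332

Mean z̄ = (1 + 3 + 0 − 2 − 1 + 2 + 0 − 2 + 0)/9 = 0.1111
Σ_{t=1}^{8}(z_t−z̄)(z_{t+1}−z̄) = 2.9877
γ_1 = 2.9877 / 9 = 0.332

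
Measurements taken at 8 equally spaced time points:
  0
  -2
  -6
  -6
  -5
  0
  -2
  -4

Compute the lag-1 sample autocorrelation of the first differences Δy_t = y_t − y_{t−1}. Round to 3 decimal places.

0.129

First differences Δy: -2, -4, 0, 1, 5, -2, -2
Mean of differences = -0.5714
Numerator Σ(Δy_t−Δȳ)(Δy_{t+1}−Δȳ) = 6.6735
Denominator Σ(Δy_t−Δȳ)² = 51.7143
r_1(Δy) = 6.6735 / 51.7143 = 0.129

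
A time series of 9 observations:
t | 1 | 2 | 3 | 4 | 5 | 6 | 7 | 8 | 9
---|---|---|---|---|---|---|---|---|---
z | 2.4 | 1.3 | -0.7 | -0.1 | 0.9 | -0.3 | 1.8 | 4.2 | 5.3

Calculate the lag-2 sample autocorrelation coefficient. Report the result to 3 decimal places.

Mean z̄ = (2.4 + 1.3 − 0.7 − 0.1 + 0.9 − 0.3 + 1.8 + 4.2 + 5.3)/9 = 1.6444
Σ(z_t−z̄)(z_{t+2}−z̄) = (-1.7714) + (0.6009) + (1.7453) + (3.3920) + (-0.1158) + (-4.9691) + (0.5686) = -0.5495
Denominator Σ(z_t−z̄)² = 33.4822
r_2 = -0.5495 / 33.4822 = -0.016

-0.016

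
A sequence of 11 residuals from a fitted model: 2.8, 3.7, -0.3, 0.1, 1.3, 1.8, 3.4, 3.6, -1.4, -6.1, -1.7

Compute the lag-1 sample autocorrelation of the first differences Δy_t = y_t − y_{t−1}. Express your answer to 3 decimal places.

First differences Δy: 0.9, -4.0, 0.4, 1.2, 0.5, 1.6, 0.2, -5.0, -4.7, 4.4
Mean of differences = -0.4500
Numerator Σ(Δy_t−Δȳ)(Δy_{t+1}−Δȳ) = -5.7925
Denominator Σ(Δy_t−Δȳ)² = 85.6850
r_1(Δy) = -5.7925 / 85.6850 = -0.068

-0.068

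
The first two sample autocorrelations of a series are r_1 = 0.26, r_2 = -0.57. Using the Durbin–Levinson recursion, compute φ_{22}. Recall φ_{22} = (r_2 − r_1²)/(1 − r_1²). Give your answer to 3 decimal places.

φ_{22} = (r_2 − r_1²) / (1 − r_1²)
r_1² = (0.26)² = 0.0676
Numerator = -0.57 − 0.0676 = -0.6376; denominator = 1 − 0.0676 = 0.9324
φ_{22} = -0.6376 / 0.9324 = -0.684

-0.684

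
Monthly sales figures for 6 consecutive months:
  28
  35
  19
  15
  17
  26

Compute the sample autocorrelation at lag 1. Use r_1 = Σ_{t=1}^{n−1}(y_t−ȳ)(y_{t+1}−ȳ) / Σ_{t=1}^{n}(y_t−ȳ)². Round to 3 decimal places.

0.259

Mean ȳ = (28 + 35 + 19 + 15 + 17 + 26)/6 = 23.3333
Deviations from mean: 4.6667, 11.6667, -4.3333, -8.3333, -6.3333, 2.6667
Σ(y_t−ȳ)(y_{t+1}−ȳ) = (54.4444) + (-50.5556) + (36.1111) + (52.7778) + (-16.8889) = 75.8889
Denominator Σ(y_t−ȳ)² = 293.3333
r_1 = 75.8889 / 293.3333 = 0.259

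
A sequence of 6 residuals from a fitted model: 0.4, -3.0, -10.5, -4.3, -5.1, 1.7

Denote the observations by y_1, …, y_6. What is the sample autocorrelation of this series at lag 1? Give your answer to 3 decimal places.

-0.028

Mean ȳ = (0.4 − 3.0 − 10.5 − 4.3 − 5.1 + 1.7)/6 = -3.4667
Deviations from mean: 3.8667, 0.4667, -7.0333, -0.8333, -1.6333, 5.1667
Numerator Σ_{t=1}^{5}(y_t−ȳ)(y_{t+1}−ȳ) = -2.6944
Denominator Σ(y_t−ȳ)² = 94.6933
r_1 = -2.6944 / 94.6933 = -0.028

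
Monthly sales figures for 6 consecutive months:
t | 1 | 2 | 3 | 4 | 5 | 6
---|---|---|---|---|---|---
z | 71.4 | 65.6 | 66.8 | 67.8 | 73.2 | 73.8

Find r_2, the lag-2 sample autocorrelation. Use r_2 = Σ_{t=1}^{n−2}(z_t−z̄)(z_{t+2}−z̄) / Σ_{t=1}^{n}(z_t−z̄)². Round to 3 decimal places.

Mean z̄ = (71.4 + 65.6 + 66.8 + 67.8 + 73.2 + 73.8)/6 = 69.7667
Deviations from mean: 1.6333, -4.1667, -2.9667, -1.9667, 3.4333, 4.0333
Σ(z_t−z̄)(z_{t+2}−z̄) = (-4.8456) + (8.1944) + (-10.1856) + (-7.9322) = -14.7689
Denominator Σ(z_t−z̄)² = 60.7533
r_2 = -14.7689 / 60.7533 = -0.243

-0.243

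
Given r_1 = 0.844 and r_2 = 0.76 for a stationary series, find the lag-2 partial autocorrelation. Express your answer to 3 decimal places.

φ_{22} = (r_2 − r_1²) / (1 − r_1²)
r_1² = (0.844)² = 0.712336
Numerator = 0.76 − 0.7123 = 0.0477; denominator = 1 − 0.7123 = 0.2877
φ_{22} = 0.0477 / 0.2877 = 0.166

0.166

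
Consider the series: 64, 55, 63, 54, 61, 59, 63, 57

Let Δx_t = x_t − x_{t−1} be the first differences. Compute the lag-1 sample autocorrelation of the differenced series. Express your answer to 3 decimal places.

First differences Δx: -9, 8, -9, 7, -2, 4, -6
Mean of differences = -1.0000
Numerator Σ(Δx_t−Δx̄)(Δx_{t+1}−Δx̄) = -246.0000
Denominator Σ(Δx_t−Δx̄)² = 324.0000
r_1(Δx) = -246.0000 / 324.0000 = -0.759

-0.759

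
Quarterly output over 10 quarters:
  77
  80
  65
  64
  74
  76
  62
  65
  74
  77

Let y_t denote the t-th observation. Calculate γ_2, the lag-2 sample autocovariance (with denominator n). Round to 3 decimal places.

-26.432

Mean ȳ = (77 + 80 + 65 + 64 + 74 + 76 + 62 + 65 + 74 + 77)/10 = 71.4000
Σ_{t=1}^{8}(y_t−ȳ)(y_{t+2}−ȳ) = -264.3200
γ_2 = -264.3200 / 10 = -26.432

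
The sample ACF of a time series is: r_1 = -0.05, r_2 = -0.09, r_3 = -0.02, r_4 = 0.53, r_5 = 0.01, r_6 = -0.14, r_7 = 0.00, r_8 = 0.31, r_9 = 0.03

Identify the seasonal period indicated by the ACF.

4

The largest autocorrelation is r_4 = 0.53, with a weaker echo at lag 8 (0.31); the remaining lags stay at or below 0.03.
The dominant spike at lag 4 indicates a seasonal period of 4.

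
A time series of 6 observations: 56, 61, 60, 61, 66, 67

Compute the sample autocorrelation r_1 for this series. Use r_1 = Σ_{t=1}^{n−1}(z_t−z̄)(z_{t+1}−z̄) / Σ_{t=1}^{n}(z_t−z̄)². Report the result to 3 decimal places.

0.314

Mean z̄ = (56 + 61 + 60 + 61 + 66 + 67)/6 = 61.8333
Deviations from mean: -5.8333, -0.8333, -1.8333, -0.8333, 4.1667, 5.1667
Numerator Σ_{t=1}^{5}(z_t−z̄)(z_{t+1}−z̄) = 25.9722
Denominator Σ(z_t−z̄)² = 82.8333
r_1 = 25.9722 / 82.8333 = 0.314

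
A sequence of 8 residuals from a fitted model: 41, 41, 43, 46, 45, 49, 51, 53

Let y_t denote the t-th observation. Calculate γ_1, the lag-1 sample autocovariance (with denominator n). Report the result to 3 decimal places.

10.889

Mean ȳ = (41 + 41 + 43 + 46 + 45 + 49 + 51 + 53)/8 = 46.1250
Deviations: -5.1250, -5.1250, -3.1250, -0.1250, -1.1250, 2.8750, 4.8750, 6.8750
Σ_{t=1}^{7}(y_t−ȳ)(y_{t+1}−ȳ) = 87.1094
γ_1 = 87.1094 / 8 = 10.889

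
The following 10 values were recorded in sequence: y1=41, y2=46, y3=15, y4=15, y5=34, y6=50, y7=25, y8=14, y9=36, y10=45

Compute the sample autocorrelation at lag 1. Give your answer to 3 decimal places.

Mean ȳ = (41 + 46 + 15 + 15 + 34 + 50 + 25 + 14 + 36 + 45)/10 = 32.1000
Numerator Σ_{t=1}^{9}(y_t−ȳ)(y_{t+1}−ȳ) = 161.0900
Denominator Σ(y_t−ȳ)² = 1740.9000
r_1 = 161.0900 / 1740.9000 = 0.093

0.093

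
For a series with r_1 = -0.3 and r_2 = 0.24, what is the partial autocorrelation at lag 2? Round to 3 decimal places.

0.165

φ_{22} = (r_2 − r_1²) / (1 − r_1²)
r_1² = (-0.3)² = 0.09
Numerator = 0.24 − 0.0900 = 0.1500; denominator = 1 − 0.0900 = 0.9100
φ_{22} = 0.1500 / 0.9100 = 0.165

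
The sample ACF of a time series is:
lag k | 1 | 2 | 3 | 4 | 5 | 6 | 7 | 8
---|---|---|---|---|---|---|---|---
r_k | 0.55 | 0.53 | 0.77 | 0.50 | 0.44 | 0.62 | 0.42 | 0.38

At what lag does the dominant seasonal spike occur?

The largest autocorrelation is r_3 = 0.77, with a weaker echo at lag 6 (0.62); the remaining lags stay at or below 0.55. The elevated value at lag 1 (0.55), dropping to 0.53 at lag 2, reflects decaying short-term dependence rather than seasonality.
The dominant spike at lag 3 indicates a seasonal period of 3.

3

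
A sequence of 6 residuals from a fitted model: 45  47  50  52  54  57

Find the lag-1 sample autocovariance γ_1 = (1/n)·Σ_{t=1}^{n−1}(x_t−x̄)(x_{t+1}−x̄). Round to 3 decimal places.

7.968

Mean x̄ = (45 + 47 + 50 + 52 + 54 + 57)/6 = 50.8333
Σ_{t=1}^{5}(x_t−x̄)(x_{t+1}−x̄) = 47.8056
γ_1 = 47.8056 / 6 = 7.968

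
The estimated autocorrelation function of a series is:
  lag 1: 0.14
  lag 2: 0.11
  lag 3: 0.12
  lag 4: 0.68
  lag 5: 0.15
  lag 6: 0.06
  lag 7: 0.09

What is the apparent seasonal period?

4

The largest autocorrelation is r_4 = 0.68; the remaining lags stay at or below 0.15.
The dominant spike at lag 4 indicates a seasonal period of 4.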